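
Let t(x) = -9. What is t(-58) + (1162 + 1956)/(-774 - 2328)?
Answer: -15518/1551 ≈ -10.005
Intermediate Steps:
t(-58) + (1162 + 1956)/(-774 - 2328) = -9 + (1162 + 1956)/(-774 - 2328) = -9 + 3118/(-3102) = -9 + 3118*(-1/3102) = -9 - 1559/1551 = -15518/1551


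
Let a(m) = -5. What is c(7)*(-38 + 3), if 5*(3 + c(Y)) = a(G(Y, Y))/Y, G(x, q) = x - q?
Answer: 110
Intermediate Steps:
c(Y) = -3 - 1/Y (c(Y) = -3 + (-5/Y)/5 = -3 - 1/Y)
c(7)*(-38 + 3) = (-3 - 1/7)*(-38 + 3) = (-3 - 1*⅐)*(-35) = (-3 - ⅐)*(-35) = -22/7*(-35) = 110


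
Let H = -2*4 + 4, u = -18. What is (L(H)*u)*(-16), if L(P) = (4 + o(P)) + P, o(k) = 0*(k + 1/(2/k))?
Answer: 0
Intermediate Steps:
H = -4 (H = -8 + 4 = -4)
o(k) = 0 (o(k) = 0*(k + k/2) = 0*(3*k/2) = 0)
L(P) = 4 + P (L(P) = (4 + 0) + P = 4 + P)
(L(H)*u)*(-16) = ((4 - 4)*(-18))*(-16) = (0*(-18))*(-16) = 0*(-16) = 0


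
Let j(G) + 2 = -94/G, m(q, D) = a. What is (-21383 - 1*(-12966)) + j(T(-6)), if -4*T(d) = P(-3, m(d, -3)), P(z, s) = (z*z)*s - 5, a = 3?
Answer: -92421/11 ≈ -8401.9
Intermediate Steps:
m(q, D) = 3
P(z, s) = -5 + s*z² (P(z, s) = z²*s - 5 = s*z² - 5 = -5 + s*z²)
T(d) = -11/2 (T(d) = -(-5 + 3*(-3)²)/4 = -(-5 + 3*9)/4 = -(-5 + 27)/4 = -¼*22 = -11/2)
j(G) = -2 - 94/G
(-21383 - 1*(-12966)) + j(T(-6)) = (-21383 - 1*(-12966)) + (-2 - 94/(-11/2)) = (-21383 + 12966) + (-2 - 94*(-2/11)) = -8417 + (-2 + 188/11) = -8417 + 166/11 = -92421/11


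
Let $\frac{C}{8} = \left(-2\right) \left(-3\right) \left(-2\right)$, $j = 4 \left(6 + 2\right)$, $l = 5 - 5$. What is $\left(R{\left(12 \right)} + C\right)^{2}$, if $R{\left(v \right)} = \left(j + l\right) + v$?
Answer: $2704$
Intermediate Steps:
$l = 0$
$j = 32$ ($j = 4 \cdot 8 = 32$)
$R{\left(v \right)} = 32 + v$ ($R{\left(v \right)} = \left(32 + 0\right) + v = 32 + v$)
$C = -96$ ($C = 8 \left(-2\right) \left(-3\right) \left(-2\right) = 8 \cdot 6 \left(-2\right) = 8 \left(-12\right) = -96$)
$\left(R{\left(12 \right)} + C\right)^{2} = \left(\left(32 + 12\right) - 96\right)^{2} = \left(44 - 96\right)^{2} = \left(-52\right)^{2} = 2704$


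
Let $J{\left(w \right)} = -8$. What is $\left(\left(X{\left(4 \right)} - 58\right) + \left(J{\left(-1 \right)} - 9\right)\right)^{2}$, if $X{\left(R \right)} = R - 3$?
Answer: $5476$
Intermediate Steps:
$X{\left(R \right)} = -3 + R$
$\left(\left(X{\left(4 \right)} - 58\right) + \left(J{\left(-1 \right)} - 9\right)\right)^{2} = \left(\left(\left(-3 + 4\right) - 58\right) - 17\right)^{2} = \left(\left(1 - 58\right) - 17\right)^{2} = \left(-57 - 17\right)^{2} = \left(-74\right)^{2} = 5476$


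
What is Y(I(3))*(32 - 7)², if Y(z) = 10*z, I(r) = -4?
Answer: -25000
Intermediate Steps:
Y(I(3))*(32 - 7)² = (10*(-4))*(32 - 7)² = -40*25² = -40*625 = -25000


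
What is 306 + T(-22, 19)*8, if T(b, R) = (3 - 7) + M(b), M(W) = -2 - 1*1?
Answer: 250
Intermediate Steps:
M(W) = -3 (M(W) = -2 - 1 = -3)
T(b, R) = -7 (T(b, R) = (3 - 7) - 3 = -4 - 3 = -7)
306 + T(-22, 19)*8 = 306 - 7*8 = 306 - 56 = 250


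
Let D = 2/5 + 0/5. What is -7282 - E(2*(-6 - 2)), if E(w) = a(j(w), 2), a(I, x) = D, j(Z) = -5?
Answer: -36412/5 ≈ -7282.4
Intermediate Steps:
D = 2/5 (D = 2*(1/5) + 0*(1/5) = 2/5 + 0 = 2/5 ≈ 0.40000)
a(I, x) = 2/5
E(w) = 2/5
-7282 - E(2*(-6 - 2)) = -7282 - 1*2/5 = -7282 - 2/5 = -36412/5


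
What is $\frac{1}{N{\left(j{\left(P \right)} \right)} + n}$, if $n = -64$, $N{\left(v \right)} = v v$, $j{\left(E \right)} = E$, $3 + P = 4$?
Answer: $- \frac{1}{63} \approx -0.015873$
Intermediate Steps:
$P = 1$ ($P = -3 + 4 = 1$)
$N{\left(v \right)} = v^{2}$
$\frac{1}{N{\left(j{\left(P \right)} \right)} + n} = \frac{1}{1^{2} - 64} = \frac{1}{1 - 64} = \frac{1}{-63} = - \frac{1}{63}$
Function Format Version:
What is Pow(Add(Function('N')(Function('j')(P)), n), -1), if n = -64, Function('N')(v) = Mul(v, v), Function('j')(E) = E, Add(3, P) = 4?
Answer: Rational(-1, 63) ≈ -0.015873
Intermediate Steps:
P = 1 (P = Add(-3, 4) = 1)
Function('N')(v) = Pow(v, 2)
Pow(Add(Function('N')(Function('j')(P)), n), -1) = Pow(Add(Pow(1, 2), -64), -1) = Pow(Add(1, -64), -1) = Pow(-63, -1) = Rational(-1, 63)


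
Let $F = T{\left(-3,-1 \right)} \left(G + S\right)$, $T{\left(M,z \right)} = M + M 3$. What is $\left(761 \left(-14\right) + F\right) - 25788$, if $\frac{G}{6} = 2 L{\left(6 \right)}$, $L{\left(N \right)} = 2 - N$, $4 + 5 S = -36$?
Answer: $-35770$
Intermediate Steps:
$S = -8$ ($S = - \frac{4}{5} + \frac{1}{5} \left(-36\right) = - \frac{4}{5} - \frac{36}{5} = -8$)
$T{\left(M,z \right)} = 4 M$ ($T{\left(M,z \right)} = M + 3 M = 4 M$)
$G = -48$ ($G = 6 \cdot 2 \left(2 - 6\right) = 6 \cdot 2 \left(-4\right) = 6 \left(-8\right) = -48$)
$F = 672$ ($F = 4 \left(-3\right) \left(-48 - 8\right) = \left(-12\right) \left(-56\right) = 672$)
$\left(761 \left(-14\right) + F\right) - 25788 = \left(761 \left(-14\right) + 672\right) - 25788 = \left(-10654 + 672\right) - 25788 = -9982 - 25788 = -35770$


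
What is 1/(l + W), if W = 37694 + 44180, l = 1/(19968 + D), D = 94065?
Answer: 114033/9336337843 ≈ 1.2214e-5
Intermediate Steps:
l = 1/114033 (l = 1/(19968 + 94065) = 1/114033 ≈ 8.7694e-6)
W = 81874
1/(l + W) = 1/(1/114033 + 81874) = 1/(9336337843/114033) = 114033/9336337843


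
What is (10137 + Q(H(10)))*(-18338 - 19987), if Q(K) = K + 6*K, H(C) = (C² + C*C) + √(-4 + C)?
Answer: -442155525 - 268275*√6 ≈ -4.4281e+8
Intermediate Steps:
H(C) = √(-4 + C) + 2*C² (H(C) = (C² + C²) + √(-4 + C) = 2*C² + √(-4 + C) = √(-4 + C) + 2*C²)
Q(K) = 7*K
(10137 + Q(H(10)))*(-18338 - 19987) = (10137 + 7*(√(-4 + 10) + 2*10²))*(-18338 - 19987) = (10137 + 7*(√6 + 2*100))*(-38325) = (10137 + 7*(√6 + 200))*(-38325) = (10137 + 7*(200 + √6))*(-38325) = (10137 + (1400 + 7*√6))*(-38325) = (11537 + 7*√6)*(-38325) = -442155525 - 268275*√6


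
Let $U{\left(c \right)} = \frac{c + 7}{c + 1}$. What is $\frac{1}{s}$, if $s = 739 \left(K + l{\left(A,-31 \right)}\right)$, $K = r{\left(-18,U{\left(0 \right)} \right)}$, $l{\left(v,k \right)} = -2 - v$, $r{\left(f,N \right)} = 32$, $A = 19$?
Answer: $\frac{1}{8129} \approx 0.00012302$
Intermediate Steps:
$U{\left(c \right)} = \frac{7 + c}{1 + c}$
$K = 32$
$s = 8129$ ($s = 739 \left(32 - 21\right) = 739 \cdot 11 = 8129$)
$\frac{1}{s} = \frac{1}{8129}$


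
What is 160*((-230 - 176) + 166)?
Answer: -38400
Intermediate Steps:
160*((-230 - 176) + 166) = 160*(-406 + 166) = 160*(-240) = -38400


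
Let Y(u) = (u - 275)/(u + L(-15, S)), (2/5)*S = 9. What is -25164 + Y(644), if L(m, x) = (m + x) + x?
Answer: -16960167/674 ≈ -25163.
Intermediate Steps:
S = 45/2 (S = (5/2)*9 = 45/2 ≈ 22.500)
L(m, x) = m + 2*x
Y(u) = (-275 + u)/(30 + u) (Y(u) = (u - 275)/(u + (-15 + 2*(45/2))) = (-275 + u)/(u + (-15 + 45)) = (-275 + u)/(u + 30) = (-275 + u)/(30 + u))
-25164 + Y(644) = -25164 + (-275 + 644)/(30 + 644) = -25164 + 369/674 = -16960167/674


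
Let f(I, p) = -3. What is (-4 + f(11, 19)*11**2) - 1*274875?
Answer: -275242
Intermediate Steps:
(-4 + f(11, 19)*11**2) - 1*274875 = (-4 - 3*11**2) - 1*274875 = (-4 - 3*121) - 274875 = (-4 - 363) - 274875 = -367 - 274875 = -275242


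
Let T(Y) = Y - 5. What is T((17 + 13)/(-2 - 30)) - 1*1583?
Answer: -25423/16 ≈ -1588.9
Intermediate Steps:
T(Y) = -5 + Y
T((17 + 13)/(-2 - 30)) - 1*1583 = (-5 + (17 + 13)/(-2 - 30)) - 1*1583 = (-5 + 30/(-32)) - 1583 = (-5 + 30*(-1/32)) - 1583 = (-5 - 15/16) - 1583 = -95/16 - 1583 = -25423/16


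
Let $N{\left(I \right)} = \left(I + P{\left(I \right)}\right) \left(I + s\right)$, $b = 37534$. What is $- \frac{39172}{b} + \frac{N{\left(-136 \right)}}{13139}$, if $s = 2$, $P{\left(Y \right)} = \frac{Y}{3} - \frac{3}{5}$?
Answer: $\frac{61280048}{75483555} \approx 0.81183$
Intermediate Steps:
$P{\left(Y \right)} = - \frac{3}{5} + \frac{Y}{3}$ ($P{\left(Y \right)} = Y \frac{1}{3} - \frac{3}{5} = \frac{Y}{3} - \frac{3}{5} = - \frac{3}{5} + \frac{Y}{3}$)
$N{\left(I \right)} = \left(2 + I\right) \left(- \frac{3}{5} + \frac{4 I}{3}\right)$ ($N{\left(I \right)} = \left(I + \left(- \frac{3}{5} + \frac{I}{3}\right)\right) \left(I + 2\right) = \left(- \frac{3}{5} + \frac{4 I}{3}\right) \left(2 + I\right) = \left(2 + I\right) \left(- \frac{3}{5} + \frac{4 I}{3}\right)$)
$- \frac{39172}{b} + \frac{N{\left(-136 \right)}}{13139} = - \frac{39172}{37534} + \frac{- \frac{6}{5} + \frac{4 \left(-136\right)^{2}}{3} + \frac{31}{15} \left(-136\right)}{13139} = \left(-39172\right) \frac{1}{37534} + \left(- \frac{6}{5} + \frac{4}{3} \cdot 18496 - \frac{4216}{15}\right) \frac{1}{13139} = - \frac{2798}{2681} + \left(- \frac{6}{5} + \frac{73984}{3} - \frac{4216}{15}\right) \frac{1}{13139} = - \frac{2798}{2681} + \frac{365686}{15} \cdot \frac{1}{13139} = - \frac{2798}{2681} + \frac{365686}{197085} = \frac{61280048}{75483555}$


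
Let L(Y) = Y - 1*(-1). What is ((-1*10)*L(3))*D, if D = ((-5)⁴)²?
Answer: -15625000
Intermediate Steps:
L(Y) = 1 + Y (L(Y) = Y + 1 = 1 + Y)
D = 390625 (D = 625² = 390625)
((-1*10)*L(3))*D = ((-1*10)*(1 + 3))*390625 = -10*4*390625 = -40*390625 = -15625000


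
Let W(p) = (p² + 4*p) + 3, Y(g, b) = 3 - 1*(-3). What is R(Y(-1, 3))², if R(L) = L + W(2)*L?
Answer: 9216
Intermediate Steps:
Y(g, b) = 6 (Y(g, b) = 3 + 3 = 6)
W(p) = 3 + p² + 4*p
R(L) = 16*L (R(L) = L + (3 + 2² + 4*2)*L = L + (3 + 4 + 8)*L = L + 15*L = 16*L)
R(Y(-1, 3))² = (16*6)² = 96² = 9216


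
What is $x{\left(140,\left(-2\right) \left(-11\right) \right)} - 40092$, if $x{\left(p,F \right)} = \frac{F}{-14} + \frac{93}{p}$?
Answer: $- \frac{5613007}{140} \approx -40093.0$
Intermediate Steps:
$x{\left(p,F \right)} = \frac{93}{p} - \frac{F}{14}$ ($x{\left(p,F \right)} = F \left(- \frac{1}{14}\right) + \frac{93}{p} = - \frac{F}{14} + \frac{93}{p} = \frac{93}{p} - \frac{F}{14}$)
$x{\left(140,\left(-2\right) \left(-11\right) \right)} - 40092 = \left(\frac{93}{140} - \frac{\left(-2\right) \left(-11\right)}{14}\right) - 40092 = \left(93 \cdot \frac{1}{140} - \frac{11}{7}\right) - 40092 = \left(\frac{93}{140} - \frac{11}{7}\right) - 40092 = - \frac{127}{140} - 40092 = - \frac{5613007}{140}$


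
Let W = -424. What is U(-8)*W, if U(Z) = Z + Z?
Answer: 6784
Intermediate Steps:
U(Z) = 2*Z
U(-8)*W = (2*(-8))*(-424) = -16*(-424) = 6784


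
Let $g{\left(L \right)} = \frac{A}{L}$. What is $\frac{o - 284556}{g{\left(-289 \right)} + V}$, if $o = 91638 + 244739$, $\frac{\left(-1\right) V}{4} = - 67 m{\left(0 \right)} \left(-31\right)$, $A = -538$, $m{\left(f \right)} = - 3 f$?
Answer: $\frac{14976269}{538} \approx 27837.0$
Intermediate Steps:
$V = 0$ ($V = - 4 - 67 \left(\left(-3\right) 0\right) \left(-31\right) = - 4 \left(-67\right) 0 \left(-31\right) = - 4 \cdot 0 \left(-31\right) = \left(-4\right) 0 = 0$)
$o = 336377$
$g{\left(L \right)} = - \frac{538}{L}$
$\frac{o - 284556}{g{\left(-289 \right)} + V} = \frac{336377 - 284556}{- \frac{538}{-289} + 0} = \frac{51821}{\left(-538\right) \left(- \frac{1}{289}\right) + 0} = \frac{51821}{\frac{538}{289} + 0} = \frac{51821}{\frac{538}{289}} = 51821 \cdot \frac{289}{538} = \frac{14976269}{538}$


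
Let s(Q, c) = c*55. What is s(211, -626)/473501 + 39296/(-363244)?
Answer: -158740746/877532639 ≈ -0.18089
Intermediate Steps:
s(Q, c) = 55*c
s(211, -626)/473501 + 39296/(-363244) = (55*(-626))/473501 + 39296/(-363244) = -34430*1/473501 + 39296*(-1/363244) = -34430/473501 - 9824/90811 = -158740746/877532639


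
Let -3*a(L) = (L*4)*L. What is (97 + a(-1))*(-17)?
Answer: -4879/3 ≈ -1626.3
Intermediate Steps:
a(L) = -4*L²/3 (a(L) = -L*4*L/3 = -4*L*L/3 = -4*L²/3)
(97 + a(-1))*(-17) = (97 - 4/3*(-1)²)*(-17) = (97 - 4/3*1)*(-17) = (97 - 4/3)*(-17) = (287/3)*(-17) = -4879/3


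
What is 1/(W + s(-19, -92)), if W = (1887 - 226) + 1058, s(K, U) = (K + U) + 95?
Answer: 1/2703 ≈ 0.00036996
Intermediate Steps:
s(K, U) = 95 + K + U
W = 2719 (W = 1661 + 1058 = 2719)
1/(W + s(-19, -92)) = 1/(2719 + (95 - 19 - 92)) = 1/(2719 - 16) = 1/2703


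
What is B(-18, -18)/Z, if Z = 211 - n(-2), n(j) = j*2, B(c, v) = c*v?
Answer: 324/215 ≈ 1.5070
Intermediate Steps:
n(j) = 2*j
Z = 215 (Z = 211 - 2*(-2) = 211 - 1*(-4) = 211 + 4 = 215)
B(-18, -18)/Z = -18*(-18)/215 = 324*(1/215) = 324/215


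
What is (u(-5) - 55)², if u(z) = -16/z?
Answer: 67081/25 ≈ 2683.2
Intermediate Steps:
(u(-5) - 55)² = (-16/(-5) - 55)² = (-16*(-⅕) - 55)² = (16/5 - 55)² = (-259/5)² = 67081/25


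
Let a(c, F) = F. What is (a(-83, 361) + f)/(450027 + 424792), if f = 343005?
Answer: 343366/874819 ≈ 0.39250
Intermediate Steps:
(a(-83, 361) + f)/(450027 + 424792) = (361 + 343005)/(450027 + 424792) = 343366/874819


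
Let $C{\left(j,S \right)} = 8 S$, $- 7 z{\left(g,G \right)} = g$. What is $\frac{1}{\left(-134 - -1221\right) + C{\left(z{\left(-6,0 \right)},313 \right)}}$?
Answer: $\frac{1}{3591} \approx 0.00027847$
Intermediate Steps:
$z{\left(g,G \right)} = - \frac{g}{7}$
$\frac{1}{\left(-134 - -1221\right) + C{\left(z{\left(-6,0 \right)},313 \right)}} = \frac{1}{\left(-134 - -1221\right) + 8 \cdot 313} = \frac{1}{\left(-134 + 1221\right) + 2504} = \frac{1}{1087 + 2504} = \frac{1}{3591}$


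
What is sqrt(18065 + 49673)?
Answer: sqrt(67738) ≈ 260.27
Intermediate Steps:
sqrt(18065 + 49673) = sqrt(67738)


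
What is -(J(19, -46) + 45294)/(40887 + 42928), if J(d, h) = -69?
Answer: -9045/16763 ≈ -0.53958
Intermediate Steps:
-(J(19, -46) + 45294)/(40887 + 42928) = -(-69 + 45294)/(40887 + 42928) = -45225/83815 = -1*9045/16763 = -9045/16763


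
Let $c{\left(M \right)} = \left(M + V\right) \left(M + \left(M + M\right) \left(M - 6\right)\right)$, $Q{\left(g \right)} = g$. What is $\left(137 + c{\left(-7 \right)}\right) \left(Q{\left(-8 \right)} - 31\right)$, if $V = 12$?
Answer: $-39468$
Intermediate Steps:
$c{\left(M \right)} = \left(12 + M\right) \left(M + 2 M \left(-6 + M\right)\right)$ ($c{\left(M \right)} = \left(M + 12\right) \left(M + \left(M + M\right) \left(M - 6\right)\right) = \left(12 + M\right) \left(M + 2 M \left(-6 + M\right)\right)$)
$\left(137 + c{\left(-7 \right)}\right) \left(Q{\left(-8 \right)} - 31\right) = \left(137 - 7 \left(-132 + 2 \left(-7\right)^{2} + 13 \left(-7\right)\right)\right) \left(-8 - 31\right) = \left(137 - 7 \left(-132 + 2 \cdot 49 - 91\right)\right) \left(-39\right) = \left(137 - 7 \left(-132 + 98 - 91\right)\right) \left(-39\right) = \left(137 - -875\right) \left(-39\right) = \left(137 + 875\right) \left(-39\right) = 1012 \left(-39\right) = -39468$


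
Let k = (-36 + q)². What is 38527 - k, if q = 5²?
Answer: 38406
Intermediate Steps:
q = 25
k = 121 (k = (-36 + 25)² = (-11)² = 121)
38527 - k = 38527 - 1*121 = 38527 - 121 = 38406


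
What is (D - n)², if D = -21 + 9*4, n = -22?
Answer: 1369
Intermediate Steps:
D = 15 (D = -21 + 36 = 15)
(D - n)² = (15 - 1*(-22))² = (15 + 22)² = 37² = 1369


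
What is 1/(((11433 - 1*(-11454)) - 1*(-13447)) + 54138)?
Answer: 1/90472 ≈ 1.1053e-5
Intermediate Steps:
1/(((11433 - 1*(-11454)) - 1*(-13447)) + 54138) = 1/(((11433 + 11454) + 13447) + 54138) = 1/((22887 + 13447) + 54138) = 1/(36334 + 54138) = 1/90472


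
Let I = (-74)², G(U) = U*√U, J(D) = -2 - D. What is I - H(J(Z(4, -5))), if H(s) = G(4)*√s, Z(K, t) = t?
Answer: 5476 - 8*√3 ≈ 5462.1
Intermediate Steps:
G(U) = U^(3/2)
H(s) = 8*√s (H(s) = 4^(3/2)*√s = 8*√s)
I = 5476
I - H(J(Z(4, -5))) = 5476 - 8*√(-2 - 1*(-5)) = 5476 - 8*√(-2 + 5) = 5476 - 8*√3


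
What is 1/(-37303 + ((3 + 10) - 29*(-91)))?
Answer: -1/34651 ≈ -2.8859e-5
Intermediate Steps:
1/(-37303 + ((3 + 10) - 29*(-91))) = 1/(-37303 + (13 + 2639)) = 1/(-37303 + 2652) = 1/(-34651) = -1/34651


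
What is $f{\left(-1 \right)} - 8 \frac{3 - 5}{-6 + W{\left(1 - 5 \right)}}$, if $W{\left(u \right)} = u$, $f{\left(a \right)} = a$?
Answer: $- \frac{13}{5} \approx -2.6$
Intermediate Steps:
$f{\left(-1 \right)} - 8 \frac{3 - 5}{-6 + W{\left(1 - 5 \right)}} = -1 - 8 \frac{3 - 5}{-6 + \left(1 - 5\right)} = -1 - 8 \left(- \frac{2}{-6 + \left(1 - 5\right)}\right) = -1 - 8 \left(- \frac{2}{-6 - 4}\right) = -1 - 8 \left(- \frac{2}{-10}\right) = -1 - 8 \left(\left(-2\right) \left(- \frac{1}{10}\right)\right) = -1 - \frac{8}{5} = - \frac{13}{5}$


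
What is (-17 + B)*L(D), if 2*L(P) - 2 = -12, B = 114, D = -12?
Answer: -485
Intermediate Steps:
L(P) = -5 (L(P) = 1 + (½)*(-12) = 1 - 6 = -5)
(-17 + B)*L(D) = (-17 + 114)*(-5) = 97*(-5) = -485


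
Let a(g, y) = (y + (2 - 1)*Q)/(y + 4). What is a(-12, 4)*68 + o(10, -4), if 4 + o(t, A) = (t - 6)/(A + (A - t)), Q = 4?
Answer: 574/9 ≈ 63.778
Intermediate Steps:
o(t, A) = -4 + (-6 + t)/(-t + 2*A) (o(t, A) = -4 + (t - 6)/(A + (A - t)) = -4 + (-6 + t)/(-t + 2*A))
a(g, y) = 1 (a(g, y) = (y + (2 - 1)*4)/(y + 4) = (y + 1*4)/(4 + y) = (y + 4)/(4 + y) = (4 + y)/(4 + y) = 1)
a(-12, 4)*68 + o(10, -4) = 1*68 + (-6 - 8*(-4) + 5*10)/(-1*10 + 2*(-4)) = 68 + (-6 + 32 + 50)/(-10 - 8) = 68 + 76/(-18) = 68 - 1/18*76 = 68 - 38/9 = 574/9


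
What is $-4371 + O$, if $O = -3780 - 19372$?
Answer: $-27523$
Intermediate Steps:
$O = -23152$
$-4371 + O = -4371 - 23152 = -27523$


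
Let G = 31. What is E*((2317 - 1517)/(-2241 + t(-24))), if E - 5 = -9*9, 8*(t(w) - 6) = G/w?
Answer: 11673600/429151 ≈ 27.202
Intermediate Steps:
t(w) = 6 + 31/(8*w) (t(w) = 6 + (31/w)/8 = 6 + 31/(8*w))
E = -76 (E = 5 - 9*9 = 5 - 81 = -76)
E*((2317 - 1517)/(-2241 + t(-24))) = -76*(2317 - 1517)/(-2241 + (6 + (31/8)/(-24))) = -60800/(-2241 + (6 + (31/8)*(-1/24))) = -60800/(-2241 + (6 - 31/192)) = -60800/(-2241 + 1121/192) = -60800/(-429151/192) = -60800*(-192)/429151 = -76*(-153600/429151) = 11673600/429151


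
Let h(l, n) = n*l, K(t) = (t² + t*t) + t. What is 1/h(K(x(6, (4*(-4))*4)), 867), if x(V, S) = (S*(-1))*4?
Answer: 1/113861376 ≈ 8.7826e-9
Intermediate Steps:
x(V, S) = -4*S (x(V, S) = -S*4 = -4*S)
K(t) = t + 2*t² (K(t) = (t² + t²) + t = 2*t² + t = t + 2*t²)
h(l, n) = l*n
1/h(K(x(6, (4*(-4))*4)), 867) = 1/(((-4*4*(-4)*4)*(1 + 2*(-4*4*(-4)*4)))*867) = 1/(((-(-64)*4)*(1 + 2*(-(-64)*4)))*867) = 1/(((-4*(-64))*(1 + 2*(-4*(-64))))*867) = 1/((256*(1 + 2*256))*867) = 1/((256*(1 + 512))*867) = 1/((256*513)*867) = 1/(131328*867) = 1/113861376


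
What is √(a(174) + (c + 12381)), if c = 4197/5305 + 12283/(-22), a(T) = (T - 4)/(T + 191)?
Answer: √858270189438521310/8519830 ≈ 108.74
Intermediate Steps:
a(T) = (-4 + T)/(191 + T)
c = -65068981/116710 (c = 4197*(1/5305) + 12283*(-1/22) = 4197/5305 - 12283/22 = -65068981/116710 ≈ -557.53)
√(a(174) + (c + 12381)) = √((-4 + 174)/(191 + 174) + (-65068981/116710 + 12381)) = √(170/365 + 1379917529/116710) = √((1/365)*170 + 1379917529/116710) = √(34/73 + 1379917529/116710) = √(100737947757/8519830) = √858270189438521310/8519830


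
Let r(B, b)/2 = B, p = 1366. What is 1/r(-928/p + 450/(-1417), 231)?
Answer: -967811/1929676 ≈ -0.50154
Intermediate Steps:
r(B, b) = 2*B
1/r(-928/p + 450/(-1417), 231) = 1/(2*(-928/1366 + 450/(-1417))) = 1/(2*(-928*1/1366 + 450*(-1/1417))) = 1/(2*(-464/683 - 450/1417)) = 1/(2*(-964838/967811)) = 1/(-1929676/967811) = -967811/1929676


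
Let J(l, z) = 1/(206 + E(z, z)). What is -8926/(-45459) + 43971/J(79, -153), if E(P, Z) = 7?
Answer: 425760956683/45459 ≈ 9.3658e+6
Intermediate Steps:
J(l, z) = 1/213 (J(l, z) = 1/(206 + 7) = 1/213)
-8926/(-45459) + 43971/J(79, -153) = -8926/(-45459) + 43971/(1/213) = -8926*(-1/45459) + 43971*213 = 8926/45459 + 9365823 = 425760956683/45459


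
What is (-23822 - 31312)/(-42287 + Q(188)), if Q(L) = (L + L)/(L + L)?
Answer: 27567/21143 ≈ 1.3038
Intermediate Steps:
Q(L) = 1 (Q(L) = (2*L)/((2*L)) = (2*L)*(1/(2*L)) = 1)
(-23822 - 31312)/(-42287 + Q(188)) = (-23822 - 31312)/(-42287 + 1) = -55134/(-42286) = -55134*(-1/42286) = 27567/21143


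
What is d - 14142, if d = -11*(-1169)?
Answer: -1283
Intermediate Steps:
d = 12859
d - 14142 = 12859 - 14142 = -1283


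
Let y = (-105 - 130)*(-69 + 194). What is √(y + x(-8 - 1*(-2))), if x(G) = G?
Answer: I*√29381 ≈ 171.41*I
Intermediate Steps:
y = -29375 (y = -235*125 = -29375)
√(y + x(-8 - 1*(-2))) = √(-29375 + (-8 - 1*(-2))) = √(-29375 + (-8 + 2)) = √(-29375 - 6) = √(-29381) = I*√29381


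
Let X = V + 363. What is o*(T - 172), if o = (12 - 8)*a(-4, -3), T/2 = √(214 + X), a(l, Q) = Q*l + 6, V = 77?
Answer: -12384 + 144*√654 ≈ -8701.4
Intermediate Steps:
X = 440 (X = 77 + 363 = 440)
a(l, Q) = 6 + Q*l
T = 2*√654 (T = 2*√(214 + 440) = 2*√654 ≈ 51.147)
o = 72 (o = (12 - 8)*(6 - 3*(-4)) = 4*(6 + 12) = 4*18 = 72)
o*(T - 172) = 72*(2*√654 - 172) = 72*(-172 + 2*√654) = -12384 + 144*√654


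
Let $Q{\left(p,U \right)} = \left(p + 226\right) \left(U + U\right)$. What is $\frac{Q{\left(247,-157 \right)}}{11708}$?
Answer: $- \frac{74261}{5854} \approx -12.686$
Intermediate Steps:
$Q{\left(p,U \right)} = 2 U \left(226 + p\right)$ ($Q{\left(p,U \right)} = \left(226 + p\right) 2 U = 2 U \left(226 + p\right)$)
$\frac{Q{\left(247,-157 \right)}}{11708} = \frac{2 \left(-157\right) \left(226 + 247\right)}{11708} = 2 \left(-157\right) 473 \cdot \frac{1}{11708} = \left(-148522\right) \frac{1}{11708} = - \frac{74261}{5854}$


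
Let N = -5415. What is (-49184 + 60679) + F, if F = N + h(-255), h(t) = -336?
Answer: 5744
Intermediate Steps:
F = -5751 (F = -5415 - 336 = -5751)
(-49184 + 60679) + F = (-49184 + 60679) - 5751 = 11495 - 5751 = 5744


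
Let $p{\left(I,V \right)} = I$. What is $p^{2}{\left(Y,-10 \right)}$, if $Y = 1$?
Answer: $1$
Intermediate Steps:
$p^{2}{\left(Y,-10 \right)} = 1^{2} = 1$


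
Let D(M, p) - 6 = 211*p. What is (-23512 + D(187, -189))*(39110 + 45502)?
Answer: -5363131620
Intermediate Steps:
D(M, p) = 6 + 211*p
(-23512 + D(187, -189))*(39110 + 45502) = (-23512 + (6 + 211*(-189)))*(39110 + 45502) = (-23512 + (6 - 39879))*84612 = (-23512 - 39873)*84612 = -63385*84612 = -5363131620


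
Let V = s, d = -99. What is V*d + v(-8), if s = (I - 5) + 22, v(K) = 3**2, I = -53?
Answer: 3573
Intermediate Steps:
v(K) = 9
s = -36 (s = (-53 - 5) + 22 = -58 + 22 = -36)
V = -36
V*d + v(-8) = -36*(-99) + 9 = 3564 + 9 = 3573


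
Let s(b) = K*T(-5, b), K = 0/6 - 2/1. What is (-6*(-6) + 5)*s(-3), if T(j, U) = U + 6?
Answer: -246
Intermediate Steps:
T(j, U) = 6 + U
K = -2 (K = 0*(1/6) - 2*1 = 0 - 2 = -2)
s(b) = -12 - 2*b (s(b) = -2*(6 + b) = -12 - 2*b)
(-6*(-6) + 5)*s(-3) = (-6*(-6) + 5)*(-12 - 2*(-3)) = (36 + 5)*(-12 + 6) = 41*(-6) = -246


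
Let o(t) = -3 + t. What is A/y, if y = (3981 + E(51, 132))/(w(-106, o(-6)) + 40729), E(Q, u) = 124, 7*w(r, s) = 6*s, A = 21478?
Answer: 6122282422/28735 ≈ 2.1306e+5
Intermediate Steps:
w(r, s) = 6*s/7 (w(r, s) = (6*s)/7 = 6*s/7)
y = 28735/285049 (y = (3981 + 124)/(6*(-3 - 6)/7 + 40729) = 4105/((6/7)*(-9) + 40729) = 4105/(-54/7 + 40729) = 4105/(285049/7) = 4105*(7/285049) = 28735/285049 ≈ 0.10081)
A/y = 21478/(28735/285049) = 21478*(285049/28735) = 6122282422/28735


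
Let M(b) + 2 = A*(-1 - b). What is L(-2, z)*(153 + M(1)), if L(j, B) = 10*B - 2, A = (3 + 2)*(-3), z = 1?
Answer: 1448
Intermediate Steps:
A = -15 (A = 5*(-3) = -15)
M(b) = 13 + 15*b (M(b) = -2 - 15*(-1 - b) = -2 + (15 + 15*b) = 13 + 15*b)
L(j, B) = -2 + 10*B
L(-2, z)*(153 + M(1)) = (-2 + 10*1)*(153 + (13 + 15*1)) = (-2 + 10)*(153 + (13 + 15)) = 8*(153 + 28) = 8*181 = 1448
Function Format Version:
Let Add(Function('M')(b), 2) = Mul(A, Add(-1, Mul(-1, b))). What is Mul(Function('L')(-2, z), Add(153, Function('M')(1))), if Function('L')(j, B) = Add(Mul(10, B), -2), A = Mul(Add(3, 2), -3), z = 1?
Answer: 1448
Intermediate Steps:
A = -15 (A = Mul(5, -3) = -15)
Function('M')(b) = Add(13, Mul(15, b)) (Function('M')(b) = Add(-2, Mul(-15, Add(-1, Mul(-1, b)))) = Add(-2, Add(15, Mul(15, b))) = Add(13, Mul(15, b)))
Function('L')(j, B) = Add(-2, Mul(10, B))
Mul(Function('L')(-2, z), Add(153, Function('M')(1))) = Mul(Add(-2, Mul(10, 1)), Add(153, Add(13, Mul(15, 1)))) = Mul(Add(-2, 10), Add(153, Add(13, 15))) = Mul(8, Add(153, 28)) = Mul(8, 181) = 1448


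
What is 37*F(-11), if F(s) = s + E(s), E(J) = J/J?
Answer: -370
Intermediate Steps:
E(J) = 1
F(s) = 1 + s (F(s) = s + 1 = 1 + s)
37*F(-11) = 37*(1 - 11) = 37*(-10) = -370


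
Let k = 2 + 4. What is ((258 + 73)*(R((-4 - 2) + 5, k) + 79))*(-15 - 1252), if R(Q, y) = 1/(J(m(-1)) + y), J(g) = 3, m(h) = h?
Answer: -298596424/9 ≈ -3.3177e+7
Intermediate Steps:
k = 6
R(Q, y) = 1/(3 + y)
((258 + 73)*(R((-4 - 2) + 5, k) + 79))*(-15 - 1252) = ((258 + 73)*(1/(3 + 6) + 79))*(-15 - 1252) = (331*(1/9 + 79))*(-1267) = (331*(712/9))*(-1267) = (235672/9)*(-1267) = -298596424/9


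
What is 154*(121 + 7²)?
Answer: 26180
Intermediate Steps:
154*(121 + 7²) = 154*(121 + 49) = 154*170 = 26180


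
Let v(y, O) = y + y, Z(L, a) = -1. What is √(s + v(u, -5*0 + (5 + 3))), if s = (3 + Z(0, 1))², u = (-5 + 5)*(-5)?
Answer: 2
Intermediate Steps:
u = 0 (u = 0*(-5) = 0)
v(y, O) = 2*y
s = 4 (s = (3 - 1)² = 2² = 4)
√(s + v(u, -5*0 + (5 + 3))) = √(4 + 2*0) = √(4 + 0) = √4 = 2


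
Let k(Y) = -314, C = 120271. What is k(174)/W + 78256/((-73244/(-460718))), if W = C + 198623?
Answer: 1437173451160717/2919634017 ≈ 4.9224e+5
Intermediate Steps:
W = 318894 (W = 120271 + 198623 = 318894)
k(174)/W + 78256/((-73244/(-460718))) = -314/318894 + 78256/((-73244/(-460718))) = -314*1/318894 + 78256/((-73244*(-1/460718))) = -157/159447 + 78256/(36622/230359) = -157/159447 + 78256*(230359/36622) = -157/159447 + 9013486952/18311 = 1437173451160717/2919634017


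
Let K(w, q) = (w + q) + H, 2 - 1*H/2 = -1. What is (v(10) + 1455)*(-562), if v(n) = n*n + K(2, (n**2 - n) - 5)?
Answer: -926176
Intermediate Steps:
H = 6 (H = 4 - 2*(-1) = 4 + 2 = 6)
K(w, q) = 6 + q + w (K(w, q) = (w + q) + 6 = (q + w) + 6 = 6 + q + w)
v(n) = 3 - n + 2*n**2 (v(n) = n*n + (6 + ((n**2 - n) - 5) + 2) = n**2 + (6 + (-5 + n**2 - n) + 2) = n**2 + (3 + n**2 - n) = 3 - n + 2*n**2)
(v(10) + 1455)*(-562) = ((3 - 1*10 + 2*10**2) + 1455)*(-562) = ((3 - 10 + 2*100) + 1455)*(-562) = ((3 - 10 + 200) + 1455)*(-562) = (193 + 1455)*(-562) = 1648*(-562) = -926176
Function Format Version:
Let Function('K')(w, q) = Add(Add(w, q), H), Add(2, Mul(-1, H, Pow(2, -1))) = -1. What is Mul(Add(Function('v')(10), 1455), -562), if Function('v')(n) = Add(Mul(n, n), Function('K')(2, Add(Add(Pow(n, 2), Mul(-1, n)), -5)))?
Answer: -926176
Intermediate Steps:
H = 6 (H = Add(4, Mul(-2, -1)) = Add(4, 2) = 6)
Function('K')(w, q) = Add(6, q, w) (Function('K')(w, q) = Add(Add(w, q), 6) = Add(Add(q, w), 6) = Add(6, q, w))
Function('v')(n) = Add(3, Mul(-1, n), Mul(2, Pow(n, 2))) (Function('v')(n) = Add(Mul(n, n), Add(6, Add(Add(Pow(n, 2), Mul(-1, n)), -5), 2)) = Add(Pow(n, 2), Add(6, Add(-5, Pow(n, 2), Mul(-1, n)), 2)) = Add(Pow(n, 2), Add(3, Pow(n, 2), Mul(-1, n))) = Add(3, Mul(-1, n), Mul(2, Pow(n, 2))))
Mul(Add(Function('v')(10), 1455), -562) = Mul(Add(Add(3, Mul(-1, 10), Mul(2, Pow(10, 2))), 1455), -562) = Mul(Add(Add(3, -10, Mul(2, 100)), 1455), -562) = Mul(Add(Add(3, -10, 200), 1455), -562) = Mul(Add(193, 1455), -562) = Mul(1648, -562) = -926176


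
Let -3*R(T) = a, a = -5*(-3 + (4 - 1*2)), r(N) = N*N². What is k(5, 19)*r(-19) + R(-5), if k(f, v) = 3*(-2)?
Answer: 123457/3 ≈ 41152.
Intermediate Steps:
r(N) = N³
k(f, v) = -6
a = 5 (a = -5*(-3 + (4 - 2)) = -5*(-3 + 2) = -5*(-1) = 5)
R(T) = -5/3 (R(T) = -⅓*5 = -5/3)
k(5, 19)*r(-19) + R(-5) = -6*(-19)³ - 5/3 = -6*(-6859) - 5/3 = 41154 - 5/3 = 123457/3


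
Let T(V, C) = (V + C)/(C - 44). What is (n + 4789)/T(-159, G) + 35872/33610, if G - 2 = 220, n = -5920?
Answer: -1127339674/352905 ≈ -3194.5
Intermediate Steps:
G = 222 (G = 2 + 220 = 222)
T(V, C) = (C + V)/(-44 + C)
(n + 4789)/T(-159, G) + 35872/33610 = (-5920 + 4789)/(((222 - 159)/(-44 + 222))) + 35872/33610 = -1131/(63/178) + 35872*(1/33610) = -1131/((1/178)*63) + 17936/16805 = -1131/63/178 + 17936/16805 = -1131*178/63 + 17936/16805 = -67106/21 + 17936/16805 = -1127339674/352905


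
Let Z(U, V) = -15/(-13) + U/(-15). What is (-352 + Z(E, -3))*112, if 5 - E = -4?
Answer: -2558528/65 ≈ -39362.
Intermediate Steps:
E = 9 (E = 5 - 1*(-4) = 5 + 4 = 9)
Z(U, V) = 15/13 - U/15 (Z(U, V) = -15*(-1/13) + U*(-1/15) = 15/13 - U/15)
(-352 + Z(E, -3))*112 = (-352 + (15/13 - 1/15*9))*112 = (-352 + (15/13 - ⅗))*112 = (-352 + 36/65)*112 = -22844/65*112 = -2558528/65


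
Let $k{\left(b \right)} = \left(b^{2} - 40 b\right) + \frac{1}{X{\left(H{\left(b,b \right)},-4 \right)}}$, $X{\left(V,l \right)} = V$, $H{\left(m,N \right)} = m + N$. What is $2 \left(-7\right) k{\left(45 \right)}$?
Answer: $- \frac{141757}{45} \approx -3150.2$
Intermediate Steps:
$H{\left(m,N \right)} = N + m$
$k{\left(b \right)} = b^{2} + \frac{1}{2 b} - 40 b$ ($k{\left(b \right)} = \left(b^{2} - 40 b\right) + \frac{1}{b + b} = \left(b^{2} - 40 b\right) + \frac{1}{2 b} = b^{2} + \frac{1}{2 b} - 40 b$)
$2 \left(-7\right) k{\left(45 \right)} = 2 \left(-7\right) \left(45^{2} + \frac{1}{2 \cdot 45} - 1800\right) = - 14 \left(2025 + \frac{1}{2} \cdot \frac{1}{45} - 1800\right) = - 14 \left(2025 + \frac{1}{90} - 1800\right) = \left(-14\right) \frac{20251}{90} = - \frac{141757}{45}$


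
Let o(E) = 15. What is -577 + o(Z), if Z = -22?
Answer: -562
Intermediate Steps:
-577 + o(Z) = -577 + 15 = -562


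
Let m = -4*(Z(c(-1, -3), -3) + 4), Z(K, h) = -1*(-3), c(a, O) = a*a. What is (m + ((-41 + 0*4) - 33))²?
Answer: 10404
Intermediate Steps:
c(a, O) = a²
Z(K, h) = 3
m = -28 (m = -4*(3 + 4) = -4*7 = -28)
(m + ((-41 + 0*4) - 33))² = (-28 + ((-41 + 0*4) - 33))² = (-28 + ((-41 + 0) - 33))² = (-28 + (-41 - 33))² = (-28 - 74)² = (-102)² = 10404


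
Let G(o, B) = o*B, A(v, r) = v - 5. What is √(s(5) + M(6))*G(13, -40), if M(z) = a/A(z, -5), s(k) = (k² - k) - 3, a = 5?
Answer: -520*√22 ≈ -2439.0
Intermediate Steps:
A(v, r) = -5 + v
s(k) = -3 + k² - k
G(o, B) = B*o
M(z) = 5/(-5 + z)
√(s(5) + M(6))*G(13, -40) = √((-3 + 5² - 1*5) + 5/(-5 + 6))*(-40*13) = √((-3 + 25 - 5) + 5/1)*(-520) = √(17 + 5*1)*(-520) = √(17 + 5)*(-520) = √22*(-520) = -520*√22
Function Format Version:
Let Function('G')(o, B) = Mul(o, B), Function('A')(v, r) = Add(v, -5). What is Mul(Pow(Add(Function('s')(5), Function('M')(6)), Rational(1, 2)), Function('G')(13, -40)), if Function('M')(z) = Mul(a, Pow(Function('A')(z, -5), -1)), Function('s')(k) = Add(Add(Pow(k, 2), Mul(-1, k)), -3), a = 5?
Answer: Mul(-520, Pow(22, Rational(1, 2))) ≈ -2439.0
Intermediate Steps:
Function('A')(v, r) = Add(-5, v)
Function('s')(k) = Add(-3, Pow(k, 2), Mul(-1, k))
Function('G')(o, B) = Mul(B, o)
Function('M')(z) = Mul(5, Pow(Add(-5, z), -1))
Mul(Pow(Add(Function('s')(5), Function('M')(6)), Rational(1, 2)), Function('G')(13, -40)) = Mul(Pow(Add(Add(-3, Pow(5, 2), Mul(-1, 5)), Mul(5, Pow(Add(-5, 6), -1))), Rational(1, 2)), Mul(-40, 13)) = Mul(Pow(Add(Add(-3, 25, -5), Mul(5, Pow(1, -1))), Rational(1, 2)), -520) = Mul(Pow(Add(17, Mul(5, 1)), Rational(1, 2)), -520) = Mul(Pow(Add(17, 5), Rational(1, 2)), -520) = Mul(Pow(22, Rational(1, 2)), -520) = Mul(-520, Pow(22, Rational(1, 2)))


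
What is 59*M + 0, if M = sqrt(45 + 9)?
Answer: 177*sqrt(6) ≈ 433.56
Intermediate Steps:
M = 3*sqrt(6) (M = sqrt(54) = 3*sqrt(6) ≈ 7.3485)
59*M + 0 = 59*(3*sqrt(6)) + 0 = 177*sqrt(6) + 0 = 177*sqrt(6)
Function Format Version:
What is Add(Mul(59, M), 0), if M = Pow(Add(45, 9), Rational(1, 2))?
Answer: Mul(177, Pow(6, Rational(1, 2))) ≈ 433.56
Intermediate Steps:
M = Mul(3, Pow(6, Rational(1, 2))) (M = Pow(54, Rational(1, 2)) = Mul(3, Pow(6, Rational(1, 2))) ≈ 7.3485)
Add(Mul(59, M), 0) = Add(Mul(59, Mul(3, Pow(6, Rational(1, 2)))), 0) = Add(Mul(177, Pow(6, Rational(1, 2))), 0) = Mul(177, Pow(6, Rational(1, 2)))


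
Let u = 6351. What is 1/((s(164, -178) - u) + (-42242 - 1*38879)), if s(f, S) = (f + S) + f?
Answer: -1/87322 ≈ -1.1452e-5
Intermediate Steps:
s(f, S) = S + 2*f (s(f, S) = (S + f) + f = S + 2*f)
1/((s(164, -178) - u) + (-42242 - 1*38879)) = 1/(((-178 + 2*164) - 1*6351) + (-42242 - 1*38879)) = 1/(((-178 + 328) - 6351) + (-42242 - 38879)) = 1/((150 - 6351) - 81121) = 1/(-6201 - 81121) = 1/(-87322) = -1/87322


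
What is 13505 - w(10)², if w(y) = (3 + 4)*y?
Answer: 8605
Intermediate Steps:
w(y) = 7*y
13505 - w(10)² = 13505 - (7*10)² = 13505 - 1*70² = 13505 - 1*4900 = 13505 - 4900 = 8605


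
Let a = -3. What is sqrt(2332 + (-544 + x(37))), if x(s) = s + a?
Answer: sqrt(1822) ≈ 42.685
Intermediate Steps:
x(s) = -3 + s (x(s) = s - 3 = -3 + s)
sqrt(2332 + (-544 + x(37))) = sqrt(2332 + (-544 + (-3 + 37))) = sqrt(2332 + (-544 + 34)) = sqrt(2332 - 510) = sqrt(1822)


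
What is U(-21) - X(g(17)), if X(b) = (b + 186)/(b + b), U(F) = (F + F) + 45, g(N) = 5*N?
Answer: 239/170 ≈ 1.4059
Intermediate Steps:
U(F) = 45 + 2*F (U(F) = 2*F + 45 = 45 + 2*F)
X(b) = (186 + b)/(2*b) (X(b) = (186 + b)/((2*b)) = (186 + b)*(1/(2*b)) = (186 + b)/(2*b))
U(-21) - X(g(17)) = (45 + 2*(-21)) - (186 + 5*17)/(2*(5*17)) = (45 - 42) - (186 + 85)/(2*85) = 3 - 271/(2*85) = 3 - 1*271/170 = 3 - 271/170 = 239/170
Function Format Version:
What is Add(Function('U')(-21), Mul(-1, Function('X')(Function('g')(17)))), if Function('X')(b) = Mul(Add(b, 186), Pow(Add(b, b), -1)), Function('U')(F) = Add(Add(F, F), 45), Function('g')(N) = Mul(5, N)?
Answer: Rational(239, 170) ≈ 1.4059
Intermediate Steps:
Function('U')(F) = Add(45, Mul(2, F)) (Function('U')(F) = Add(Mul(2, F), 45) = Add(45, Mul(2, F)))
Function('X')(b) = Mul(Rational(1, 2), Pow(b, -1), Add(186, b)) (Function('X')(b) = Mul(Add(186, b), Pow(Mul(2, b), -1)) = Mul(Add(186, b), Mul(Rational(1, 2), Pow(b, -1))) = Mul(Rational(1, 2), Pow(b, -1), Add(186, b)))
Add(Function('U')(-21), Mul(-1, Function('X')(Function('g')(17)))) = Add(Add(45, Mul(2, -21)), Mul(-1, Mul(Rational(1, 2), Pow(Mul(5, 17), -1), Add(186, Mul(5, 17))))) = Add(Add(45, -42), Mul(-1, Mul(Rational(1, 2), Pow(85, -1), Add(186, 85)))) = Add(3, Mul(-1, Mul(Rational(1, 2), Rational(1, 85), 271))) = Add(3, Mul(-1, Rational(271, 170))) = Add(3, Rational(-271, 170)) = Rational(239, 170)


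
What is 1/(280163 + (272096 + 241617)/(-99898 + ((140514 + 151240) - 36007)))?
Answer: 155849/43663637100 ≈ 3.5693e-6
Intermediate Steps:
1/(280163 + (272096 + 241617)/(-99898 + ((140514 + 151240) - 36007))) = 1/(280163 + 513713/(-99898 + (291754 - 36007))) = 1/(280163 + 513713/(-99898 + 255747)) = 1/(280163 + 513713/155849) = 1/(43663637100/155849) = 155849/43663637100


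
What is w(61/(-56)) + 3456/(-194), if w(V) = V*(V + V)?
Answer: -2348567/152096 ≈ -15.441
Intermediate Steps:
w(V) = 2*V**2 (w(V) = V*(2*V) = 2*V**2)
w(61/(-56)) + 3456/(-194) = 2*(61/(-56))**2 + 3456/(-194) = 2*(61*(-1/56))**2 + 3456*(-1/194) = 2*(-61/56)**2 - 1728/97 = 2*(3721/3136) - 1728/97 = 3721/1568 - 1728/97 = -2348567/152096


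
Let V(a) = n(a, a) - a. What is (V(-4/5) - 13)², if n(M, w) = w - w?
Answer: 3721/25 ≈ 148.84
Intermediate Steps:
n(M, w) = 0
V(a) = -a (V(a) = 0 - a = -a)
(V(-4/5) - 13)² = (-(-4)/5 - 13)² = (-1*(-⅘) - 13)² = (⅘ - 13)² = (-61/5)² = 3721/25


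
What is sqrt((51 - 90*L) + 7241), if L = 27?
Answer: sqrt(4862) ≈ 69.728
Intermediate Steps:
sqrt((51 - 90*L) + 7241) = sqrt((51 - 90*27) + 7241) = sqrt((51 - 2430) + 7241) = sqrt(-2379 + 7241) = sqrt(4862)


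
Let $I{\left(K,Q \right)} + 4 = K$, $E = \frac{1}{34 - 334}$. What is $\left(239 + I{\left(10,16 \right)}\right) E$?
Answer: $- \frac{49}{60} \approx -0.81667$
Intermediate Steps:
$E = - \frac{1}{300}$ ($E = \frac{1}{-300} = - \frac{1}{300} \approx -0.0033333$)
$I{\left(K,Q \right)} = -4 + K$
$\left(239 + I{\left(10,16 \right)}\right) E = \left(239 + \left(-4 + 10\right)\right) \left(- \frac{1}{300}\right) = \left(239 + 6\right) \left(- \frac{1}{300}\right) = 245 \left(- \frac{1}{300}\right) = - \frac{49}{60}$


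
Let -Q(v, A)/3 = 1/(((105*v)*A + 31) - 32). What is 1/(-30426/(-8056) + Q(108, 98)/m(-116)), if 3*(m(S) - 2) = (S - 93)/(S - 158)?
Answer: 8294756102996/31327727056743 ≈ 0.26477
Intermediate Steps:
m(S) = 2 + (-93 + S)/(3*(-158 + S)) (m(S) = 2 + ((S - 93)/(S - 158))/3 = 2 + ((-93 + S)/(-158 + S))/3 = 2 + (-93 + S)/(3*(-158 + S)))
Q(v, A) = -3/(-1 + 105*A*v) (Q(v, A) = -3/(((105*v)*A + 31) - 32) = -3/((105*A*v + 31) - 32) = -3/((31 + 105*A*v) - 32) = -3/(-1 + 105*A*v))
1/(-30426/(-8056) + Q(108, 98)/m(-116)) = 1/(-30426/(-8056) + (-3/(-1 + 105*98*108))/(((-1041 + 7*(-116))/(3*(-158 - 116))))) = 1/(-30426*(-1/8056) + (-3/(-1 + 1111320))/(((⅓)*(-1041 - 812)/(-274)))) = 1/(15213/4028 + (-3/1111319)/(((⅓)*(-1/274)*(-1853)))) = 1/(15213/4028 + (-3*1/1111319)/(1853/822)) = 1/(15213/4028 - 3/1111319*822/1853) = 1/(15213/4028 - 2466/2059274107) = 1/(31327727056743/8294756102996) = 8294756102996/31327727056743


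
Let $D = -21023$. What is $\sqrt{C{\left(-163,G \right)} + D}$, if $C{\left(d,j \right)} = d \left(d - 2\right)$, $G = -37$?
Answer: $4 \sqrt{367} \approx 76.629$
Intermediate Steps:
$C{\left(d,j \right)} = d \left(-2 + d\right)$
$\sqrt{C{\left(-163,G \right)} + D} = \sqrt{- 163 \left(-2 - 163\right) - 21023} = \sqrt{\left(-163\right) \left(-165\right) - 21023} = \sqrt{26895 - 21023} = \sqrt{5872} = 4 \sqrt{367}$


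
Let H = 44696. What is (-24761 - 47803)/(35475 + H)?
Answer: -72564/80171 ≈ -0.90512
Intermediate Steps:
(-24761 - 47803)/(35475 + H) = (-24761 - 47803)/(35475 + 44696) = -72564/80171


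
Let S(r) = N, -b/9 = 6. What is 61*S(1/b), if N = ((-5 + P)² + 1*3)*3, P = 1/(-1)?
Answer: 7137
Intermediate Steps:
P = -1
b = -54 (b = -9*6 = -54)
N = 117 (N = ((-5 - 1)² + 1*3)*3 = ((-6)² + 3)*3 = (36 + 3)*3 = 39*3 = 117)
S(r) = 117
61*S(1/b) = 61*117 = 7137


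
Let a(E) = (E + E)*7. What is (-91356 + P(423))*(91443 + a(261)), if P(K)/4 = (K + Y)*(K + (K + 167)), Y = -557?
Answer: -60322309428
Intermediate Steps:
P(K) = 4*(-557 + K)*(167 + 2*K) (P(K) = 4*((K - 557)*(K + (K + 167))) = 4*((-557 + K)*(K + (167 + K))) = 4*((-557 + K)*(167 + 2*K)) = 4*(-557 + K)*(167 + 2*K))
a(E) = 14*E (a(E) = (2*E)*7 = 14*E)
(-91356 + P(423))*(91443 + a(261)) = (-91356 + (-372076 - 3788*423 + 8*423²))*(91443 + 14*261) = (-91356 + (-372076 - 1602324 + 8*178929))*(91443 + 3654) = (-91356 + (-372076 - 1602324 + 1431432))*95097 = (-91356 - 542968)*95097 = -634324*95097 = -60322309428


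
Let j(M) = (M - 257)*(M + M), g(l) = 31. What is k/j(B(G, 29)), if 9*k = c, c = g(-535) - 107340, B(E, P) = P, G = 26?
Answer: 107309/119016 ≈ 0.90164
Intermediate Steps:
c = -107309 (c = 31 - 107340 = -107309)
k = -107309/9 (k = (1/9)*(-107309) = -107309/9 ≈ -11923.)
j(M) = 2*M*(-257 + M) (j(M) = (-257 + M)*(2*M) = 2*M*(-257 + M))
k/j(B(G, 29)) = -107309*1/(58*(-257 + 29))/9 = -107309/(9*(2*29*(-228))) = -107309/9/(-13224) = -107309/9*(-1/13224) = 107309/119016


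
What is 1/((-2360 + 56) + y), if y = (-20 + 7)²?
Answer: -1/2135 ≈ -0.00046838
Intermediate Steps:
y = 169 (y = (-13)² = 169)
1/((-2360 + 56) + y) = 1/((-2360 + 56) + 169) = 1/(-2304 + 169) = 1/(-2135) = -1/2135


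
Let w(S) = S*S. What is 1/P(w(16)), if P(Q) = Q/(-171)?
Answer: -171/256 ≈ -0.66797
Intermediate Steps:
w(S) = S²
P(Q) = -Q/171 (P(Q) = Q*(-1/171) = -Q/171)
1/P(w(16)) = 1/(-1/171*16²) = 1/(-1/171*256) = 1/(-256/171) = -171/256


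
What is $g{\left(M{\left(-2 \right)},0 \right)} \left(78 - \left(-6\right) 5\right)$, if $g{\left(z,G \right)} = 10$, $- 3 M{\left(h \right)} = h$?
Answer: $1080$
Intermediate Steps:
$M{\left(h \right)} = - \frac{h}{3}$
$g{\left(M{\left(-2 \right)},0 \right)} \left(78 - \left(-6\right) 5\right) = 10 \left(78 - \left(-6\right) 5\right) = 10 \left(78 - -30\right) = 10 \left(78 + 30\right) = 10 \cdot 108 = 1080$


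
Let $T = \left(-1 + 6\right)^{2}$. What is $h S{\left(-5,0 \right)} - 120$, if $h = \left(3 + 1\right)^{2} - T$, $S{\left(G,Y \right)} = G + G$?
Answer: $-30$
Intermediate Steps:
$S{\left(G,Y \right)} = 2 G$
$T = 25$ ($T = 5^{2} = 25$)
$h = -9$ ($h = \left(3 + 1\right)^{2} - 25 = 4^{2} - 25 = 16 - 25 = -9$)
$h S{\left(-5,0 \right)} - 120 = - 9 \cdot 2 \left(-5\right) - 120 = \left(-9\right) \left(-10\right) - 120 = 90 - 120 = -30$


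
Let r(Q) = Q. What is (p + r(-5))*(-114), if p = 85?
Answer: -9120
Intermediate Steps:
(p + r(-5))*(-114) = (85 - 5)*(-114) = 80*(-114) = -9120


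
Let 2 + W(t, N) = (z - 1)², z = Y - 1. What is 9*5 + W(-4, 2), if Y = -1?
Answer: 52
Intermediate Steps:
z = -2 (z = -1 - 1 = -2)
W(t, N) = 7 (W(t, N) = -2 + (-2 - 1)² = -2 + (-3)² = -2 + 9 = 7)
9*5 + W(-4, 2) = 9*5 + 7 = 45 + 7 = 52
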